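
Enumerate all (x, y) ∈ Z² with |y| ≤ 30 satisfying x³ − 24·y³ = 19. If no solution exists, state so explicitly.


The equation is x³ - 24y³ = 19. For fixed y, x³ = 24·y³ + 19, so a solution requires the RHS to be a perfect cube.
Strategy: iterate y from -30 to 30, compute RHS = 24·y³ + 19, and check whether it is a (positive or negative) perfect cube.
Check small values of y:
  y = 0: RHS = 19 is not a perfect cube.
  y = 1: RHS = 43 is not a perfect cube.
  y = -1: RHS = -5 is not a perfect cube.
  y = 2: RHS = 211 is not a perfect cube.
  y = -2: RHS = -173 is not a perfect cube.
  y = 3: RHS = 667 is not a perfect cube.
  y = -3: RHS = -629 is not a perfect cube.
Continuing the search up to |y| = 30 finds no solutions either.
No (x, y) in the scanned range satisfies the equation.

No integer solutions with |y| ≤ 30.


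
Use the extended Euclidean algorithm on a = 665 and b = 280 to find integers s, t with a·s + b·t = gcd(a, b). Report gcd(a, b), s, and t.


Euclidean algorithm on (665, 280) — divide until remainder is 0:
  665 = 2 · 280 + 105
  280 = 2 · 105 + 70
  105 = 1 · 70 + 35
  70 = 2 · 35 + 0
gcd(665, 280) = 35.
Track Bezout coefficients alongside the remainders: start with r₀ = 665 = a·1 + b·0 (s = 1, t = 0) and r₁ = 280 = a·0 + b·1 (s = 0, t = 1); each new remainder r_{k+1} = r_{k-1} − q_k·r_k inherits s_{k+1} = s_{k-1} − q_k·s_k, t_{k+1} = t_{k-1} − q_k·t_k, so r_k = a·s_k + b·t_k at every step:
  q = 2: r = 105, s = 1 − 2·0 = 1, t = 0 − 2·1 = -2  (check: 665·1 + 280·(-2) = 105)
  q = 2: r = 70, s = 0 − 2·1 = -2, t = 1 − 2·(-2) = 5  (check: 665·(-2) + 280·5 = 70)
  q = 1: r = 35, s = 1 − 1·(-2) = 3, t = -2 − 1·5 = -7  (check: 665·3 + 280·(-7) = 35)
The row with r = 35 (the gcd) gives the Bezout coefficients s = 3, t = -7.
Result: 665 · (3) + 280 · (-7) = 35.

gcd(665, 280) = 35; s = 3, t = -7 (check: 665·3 + 280·(-7) = 35).


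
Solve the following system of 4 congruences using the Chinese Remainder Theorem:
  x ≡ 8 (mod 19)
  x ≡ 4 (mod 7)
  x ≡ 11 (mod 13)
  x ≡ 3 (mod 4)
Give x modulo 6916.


Product of moduli M = 19 · 7 · 13 · 4 = 6916.
Merge one congruence at a time:
  Start: x ≡ 8 (mod 19).
  Combine with x ≡ 4 (mod 7); new modulus lcm = 133.
    Write x = 8 + 19·t and substitute into x ≡ 4 (mod 7): 19·t ≡ 4 − 8 = -4 (mod 7).
    Reduce coefficients mod 7: 5·t ≡ 3 (mod 7).
    The inverse of 5 mod 7 is 3 (since 5·3 = 15 = 2·7 + 1), so t ≡ 3·3 = 9 ≡ 2 (mod 7).
    Then x = 8 + 19·2 = 46, valid modulo lcm(19, 7) = 133: x ≡ 46 (mod 133).
  Combine with x ≡ 11 (mod 13); new modulus lcm = 1729.
    Write x = 46 + 133·t and substitute into x ≡ 11 (mod 13): 133·t ≡ 11 − 46 = -35 (mod 13).
    Reduce coefficients mod 13: 3·t ≡ 4 (mod 13).
    The inverse of 3 mod 13 is 9 (since 3·9 = 27 = 2·13 + 1), so t ≡ 9·4 = 36 ≡ 10 (mod 13).
    Then x = 46 + 133·10 = 1376, valid modulo lcm(133, 13) = 1729: x ≡ 1376 (mod 1729).
  Combine with x ≡ 3 (mod 4); new modulus lcm = 6916.
    Write x = 1376 + 1729·t and substitute into x ≡ 3 (mod 4): 1729·t ≡ 3 − 1376 = -1373 (mod 4).
    Reduce coefficients mod 4: 1·t ≡ 3 (mod 4).
    So t ≡ 3 (mod 4).
    Then x = 1376 + 1729·3 = 6563, valid modulo lcm(1729, 4) = 6916: x ≡ 6563 (mod 6916).
Verify against each original: 6563 mod 19 = 8, 6563 mod 7 = 4, 6563 mod 13 = 11, 6563 mod 4 = 3.

x ≡ 6563 (mod 6916).


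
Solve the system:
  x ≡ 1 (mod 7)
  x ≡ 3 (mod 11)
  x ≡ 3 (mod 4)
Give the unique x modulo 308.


Moduli 7, 11, 4 are pairwise coprime; by CRT there is a unique solution modulo M = 7 · 11 · 4 = 308.
Solve pairwise, accumulating the modulus:
  Start with x ≡ 1 (mod 7).
  Combine with x ≡ 3 (mod 11): since gcd(7, 11) = 1, we get a unique residue mod 77.
    Write x = 1 + 7·t and substitute into x ≡ 3 (mod 11): 7·t ≡ 3 − 1 = 2 (mod 11).
    The inverse of 7 mod 11 is 8 (since 7·8 = 56 = 5·11 + 1), so t ≡ 8·2 = 16 ≡ 5 (mod 11).
    Then x = 1 + 7·5 = 36, valid modulo lcm(7, 11) = 77: x ≡ 36 (mod 77).
  Combine with x ≡ 3 (mod 4): since gcd(77, 4) = 1, we get a unique residue mod 308.
    Write x = 36 + 77·t and substitute into x ≡ 3 (mod 4): 77·t ≡ 3 − 36 = -33 (mod 4).
    Reduce coefficients mod 4: 1·t ≡ 3 (mod 4).
    So t ≡ 3 (mod 4).
    Then x = 36 + 77·3 = 267, valid modulo lcm(77, 4) = 308: x ≡ 267 (mod 308).
Verify: 267 mod 7 = 1 ✓, 267 mod 11 = 3 ✓, 267 mod 4 = 3 ✓.

x ≡ 267 (mod 308).


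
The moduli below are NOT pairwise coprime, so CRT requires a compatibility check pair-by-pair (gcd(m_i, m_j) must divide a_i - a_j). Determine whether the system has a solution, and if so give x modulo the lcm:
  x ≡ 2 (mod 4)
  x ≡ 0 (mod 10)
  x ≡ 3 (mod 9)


Moduli 4, 10, 9 are not pairwise coprime, so CRT works modulo lcm(m_i) when all pairwise compatibility conditions hold.
Pairwise compatibility: gcd(m_i, m_j) must divide a_i - a_j for every pair.
Merge one congruence at a time:
  Start: x ≡ 2 (mod 4).
  Combine with x ≡ 0 (mod 10): gcd(4, 10) = 2; 0 - 2 = -2, which IS divisible by 2, so compatible.
    Write x = 2 + 4·t and substitute into x ≡ 0 (mod 10): 4·t ≡ 0 − 2 = -2 (mod 10).
    Divide the congruence (and modulus) by g = 2: 2·t ≡ -1 (mod 5).
    Reduce coefficients mod 5: 2·t ≡ 4 (mod 5).
    The inverse of 2 mod 5 is 3 (since 2·3 = 6 = 1·5 + 1), so t ≡ 3·4 = 12 ≡ 2 (mod 5).
    Then x = 2 + 4·2 = 10, valid modulo lcm(4, 10) = 20: x ≡ 10 (mod 20).
  Combine with x ≡ 3 (mod 9): gcd(20, 9) = 1; 3 - 10 = -7, which IS divisible by 1, so compatible.
    Write x = 10 + 20·t and substitute into x ≡ 3 (mod 9): 20·t ≡ 3 − 10 = -7 (mod 9).
    Reduce coefficients mod 9: 2·t ≡ 2 (mod 9).
    The inverse of 2 mod 9 is 5 (since 2·5 = 10 = 1·9 + 1), so t ≡ 5·2 = 10 ≡ 1 (mod 9).
    Then x = 10 + 20·1 = 30, valid modulo lcm(20, 9) = 180: x ≡ 30 (mod 180).
Verify: 30 mod 4 = 2, 30 mod 10 = 0, 30 mod 9 = 3.

x ≡ 30 (mod 180).


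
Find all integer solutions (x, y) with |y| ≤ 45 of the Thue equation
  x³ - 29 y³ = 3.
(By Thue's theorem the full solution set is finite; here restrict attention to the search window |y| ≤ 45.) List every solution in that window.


The equation is x³ - 29y³ = 3. For fixed y, x³ = 29·y³ + 3, so a solution requires the RHS to be a perfect cube.
Strategy: iterate y from -45 to 45, compute RHS = 29·y³ + 3, and check whether it is a (positive or negative) perfect cube.
Check small values of y:
  y = 0: RHS = 3 is not a perfect cube.
  y = 1: RHS = 32 is not a perfect cube.
  y = -1: RHS = -26 is not a perfect cube.
  y = 2: RHS = 235 is not a perfect cube.
  y = -2: RHS = -229 is not a perfect cube.
  y = 3: RHS = 786 is not a perfect cube.
  y = -3: RHS = -780 is not a perfect cube.
Continuing the search up to |y| = 45 finds no solutions either.
No (x, y) in the scanned range satisfies the equation.

No integer solutions with |y| ≤ 45.


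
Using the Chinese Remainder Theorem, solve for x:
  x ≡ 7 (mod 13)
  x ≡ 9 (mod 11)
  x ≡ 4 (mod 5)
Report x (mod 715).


Moduli 13, 11, 5 are pairwise coprime; by CRT there is a unique solution modulo M = 13 · 11 · 5 = 715.
Solve pairwise, accumulating the modulus:
  Start with x ≡ 7 (mod 13).
  Combine with x ≡ 9 (mod 11): since gcd(13, 11) = 1, we get a unique residue mod 143.
    Write x = 7 + 13·t and substitute into x ≡ 9 (mod 11): 13·t ≡ 9 − 7 = 2 (mod 11).
    Reduce coefficients mod 11: 2·t ≡ 2 (mod 11).
    The inverse of 2 mod 11 is 6 (since 2·6 = 12 = 1·11 + 1), so t ≡ 6·2 = 12 ≡ 1 (mod 11).
    Then x = 7 + 13·1 = 20, valid modulo lcm(13, 11) = 143: x ≡ 20 (mod 143).
  Combine with x ≡ 4 (mod 5): since gcd(143, 5) = 1, we get a unique residue mod 715.
    Write x = 20 + 143·t and substitute into x ≡ 4 (mod 5): 143·t ≡ 4 − 20 = -16 (mod 5).
    Reduce coefficients mod 5: 3·t ≡ 4 (mod 5).
    The inverse of 3 mod 5 is 2 (since 3·2 = 6 = 1·5 + 1), so t ≡ 2·4 = 8 ≡ 3 (mod 5).
    Then x = 20 + 143·3 = 449, valid modulo lcm(143, 5) = 715: x ≡ 449 (mod 715).
Verify: 449 mod 13 = 7 ✓, 449 mod 11 = 9 ✓, 449 mod 5 = 4 ✓.

x ≡ 449 (mod 715).


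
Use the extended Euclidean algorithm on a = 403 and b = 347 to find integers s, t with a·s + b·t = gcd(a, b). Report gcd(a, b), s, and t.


Euclidean algorithm on (403, 347) — divide until remainder is 0:
  403 = 1 · 347 + 56
  347 = 6 · 56 + 11
  56 = 5 · 11 + 1
  11 = 11 · 1 + 0
gcd(403, 347) = 1.
Track Bezout coefficients alongside the remainders: start with r₀ = 403 = a·1 + b·0 (s = 1, t = 0) and r₁ = 347 = a·0 + b·1 (s = 0, t = 1); each new remainder r_{k+1} = r_{k-1} − q_k·r_k inherits s_{k+1} = s_{k-1} − q_k·s_k, t_{k+1} = t_{k-1} − q_k·t_k, so r_k = a·s_k + b·t_k at every step:
  q = 1: r = 56, s = 1 − 1·0 = 1, t = 0 − 1·1 = -1  (check: 403·1 + 347·(-1) = 56)
  q = 6: r = 11, s = 0 − 6·1 = -6, t = 1 − 6·(-1) = 7  (check: 403·(-6) + 347·7 = 11)
  q = 5: r = 1, s = 1 − 5·(-6) = 31, t = -1 − 5·7 = -36  (check: 403·31 + 347·(-36) = 1)
The row with r = 1 (the gcd) gives the Bezout coefficients s = 31, t = -36.
Result: 403 · (31) + 347 · (-36) = 1.

gcd(403, 347) = 1; s = 31, t = -36 (check: 403·31 + 347·(-36) = 1).


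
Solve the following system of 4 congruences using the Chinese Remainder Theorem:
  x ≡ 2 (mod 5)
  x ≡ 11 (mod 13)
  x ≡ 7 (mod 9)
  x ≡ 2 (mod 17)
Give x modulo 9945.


Product of moduli M = 5 · 13 · 9 · 17 = 9945.
Merge one congruence at a time:
  Start: x ≡ 2 (mod 5).
  Combine with x ≡ 11 (mod 13); new modulus lcm = 65.
    Write x = 2 + 5·t and substitute into x ≡ 11 (mod 13): 5·t ≡ 11 − 2 = 9 (mod 13).
    The inverse of 5 mod 13 is 8 (since 5·8 = 40 = 3·13 + 1), so t ≡ 8·9 = 72 ≡ 7 (mod 13).
    Then x = 2 + 5·7 = 37, valid modulo lcm(5, 13) = 65: x ≡ 37 (mod 65).
  Combine with x ≡ 7 (mod 9); new modulus lcm = 585.
    Write x = 37 + 65·t and substitute into x ≡ 7 (mod 9): 65·t ≡ 7 − 37 = -30 (mod 9).
    Reduce coefficients mod 9: 2·t ≡ 6 (mod 9).
    The inverse of 2 mod 9 is 5 (since 2·5 = 10 = 1·9 + 1), so t ≡ 5·6 = 30 ≡ 3 (mod 9).
    Then x = 37 + 65·3 = 232, valid modulo lcm(65, 9) = 585: x ≡ 232 (mod 585).
  Combine with x ≡ 2 (mod 17); new modulus lcm = 9945.
    Write x = 232 + 585·t and substitute into x ≡ 2 (mod 17): 585·t ≡ 2 − 232 = -230 (mod 17).
    Reduce coefficients mod 17: 7·t ≡ 8 (mod 17).
    The inverse of 7 mod 17 is 5 (since 7·5 = 35 = 2·17 + 1), so t ≡ 5·8 = 40 ≡ 6 (mod 17).
    Then x = 232 + 585·6 = 3742, valid modulo lcm(585, 17) = 9945: x ≡ 3742 (mod 9945).
Verify against each original: 3742 mod 5 = 2, 3742 mod 13 = 11, 3742 mod 9 = 7, 3742 mod 17 = 2.

x ≡ 3742 (mod 9945).


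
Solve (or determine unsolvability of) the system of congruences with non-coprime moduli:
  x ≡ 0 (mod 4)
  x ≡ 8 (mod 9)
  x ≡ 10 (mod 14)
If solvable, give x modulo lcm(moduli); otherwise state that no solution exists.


Moduli 4, 9, 14 are not pairwise coprime, so CRT works modulo lcm(m_i) when all pairwise compatibility conditions hold.
Pairwise compatibility: gcd(m_i, m_j) must divide a_i - a_j for every pair.
Merge one congruence at a time:
  Start: x ≡ 0 (mod 4).
  Combine with x ≡ 8 (mod 9): gcd(4, 9) = 1; 8 - 0 = 8, which IS divisible by 1, so compatible.
    Write x = 0 + 4·t and substitute into x ≡ 8 (mod 9): 4·t ≡ 8 − 0 = 8 (mod 9).
    The inverse of 4 mod 9 is 7 (since 4·7 = 28 = 3·9 + 1), so t ≡ 7·8 = 56 ≡ 2 (mod 9).
    Then x = 0 + 4·2 = 8, valid modulo lcm(4, 9) = 36: x ≡ 8 (mod 36).
  Combine with x ≡ 10 (mod 14): gcd(36, 14) = 2; 10 - 8 = 2, which IS divisible by 2, so compatible.
    Write x = 8 + 36·t and substitute into x ≡ 10 (mod 14): 36·t ≡ 10 − 8 = 2 (mod 14).
    Divide the congruence (and modulus) by g = 2: 18·t ≡ 1 (mod 7).
    Reduce coefficients mod 7: 4·t ≡ 1 (mod 7).
    The inverse of 4 mod 7 is 2 (since 4·2 = 8 = 1·7 + 1), so t ≡ 2·1 = 2 ≡ 2 (mod 7).
    Then x = 8 + 36·2 = 80, valid modulo lcm(36, 14) = 252: x ≡ 80 (mod 252).
Verify: 80 mod 4 = 0, 80 mod 9 = 8, 80 mod 14 = 10.

x ≡ 80 (mod 252).


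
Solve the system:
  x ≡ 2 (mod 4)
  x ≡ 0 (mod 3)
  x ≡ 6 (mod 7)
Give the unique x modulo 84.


Moduli 4, 3, 7 are pairwise coprime; by CRT there is a unique solution modulo M = 4 · 3 · 7 = 84.
Solve pairwise, accumulating the modulus:
  Start with x ≡ 2 (mod 4).
  Combine with x ≡ 0 (mod 3): since gcd(4, 3) = 1, we get a unique residue mod 12.
    Write x = 2 + 4·t and substitute into x ≡ 0 (mod 3): 4·t ≡ 0 − 2 = -2 (mod 3).
    Reduce coefficients mod 3: 1·t ≡ 1 (mod 3).
    So t ≡ 1 (mod 3).
    Then x = 2 + 4·1 = 6, valid modulo lcm(4, 3) = 12: x ≡ 6 (mod 12).
  Combine with x ≡ 6 (mod 7): since gcd(12, 7) = 1, we get a unique residue mod 84.
    Write x = 6 + 12·t and substitute into x ≡ 6 (mod 7): 12·t ≡ 6 − 6 = 0 (mod 7).
    Reduce coefficients mod 7: 5·t ≡ 0 (mod 7).
    The inverse of 5 mod 7 is 3 (since 5·3 = 15 = 2·7 + 1), so t ≡ 3·0 = 0 ≡ 0 (mod 7).
    Then x = 6 + 12·0 = 6, valid modulo lcm(12, 7) = 84: x ≡ 6 (mod 84).
Verify: 6 mod 4 = 2 ✓, 6 mod 3 = 0 ✓, 6 mod 7 = 6 ✓.

x ≡ 6 (mod 84).


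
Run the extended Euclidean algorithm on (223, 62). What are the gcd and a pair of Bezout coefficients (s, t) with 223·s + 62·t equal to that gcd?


Euclidean algorithm on (223, 62) — divide until remainder is 0:
  223 = 3 · 62 + 37
  62 = 1 · 37 + 25
  37 = 1 · 25 + 12
  25 = 2 · 12 + 1
  12 = 12 · 1 + 0
gcd(223, 62) = 1.
Track Bezout coefficients alongside the remainders: start with r₀ = 223 = a·1 + b·0 (s = 1, t = 0) and r₁ = 62 = a·0 + b·1 (s = 0, t = 1); each new remainder r_{k+1} = r_{k-1} − q_k·r_k inherits s_{k+1} = s_{k-1} − q_k·s_k, t_{k+1} = t_{k-1} − q_k·t_k, so r_k = a·s_k + b·t_k at every step:
  q = 3: r = 37, s = 1 − 3·0 = 1, t = 0 − 3·1 = -3  (check: 223·1 + 62·(-3) = 37)
  q = 1: r = 25, s = 0 − 1·1 = -1, t = 1 − 1·(-3) = 4  (check: 223·(-1) + 62·4 = 25)
  q = 1: r = 12, s = 1 − 1·(-1) = 2, t = -3 − 1·4 = -7  (check: 223·2 + 62·(-7) = 12)
  q = 2: r = 1, s = -1 − 2·2 = -5, t = 4 − 2·(-7) = 18  (check: 223·(-5) + 62·18 = 1)
The row with r = 1 (the gcd) gives the Bezout coefficients s = -5, t = 18.
Result: 223 · (-5) + 62 · (18) = 1.

gcd(223, 62) = 1; s = -5, t = 18 (check: 223·(-5) + 62·18 = 1).


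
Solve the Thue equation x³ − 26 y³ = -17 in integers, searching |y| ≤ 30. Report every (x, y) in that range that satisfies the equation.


The equation is x³ - 26y³ = -17. For fixed y, x³ = 26·y³ − 17, so a solution requires the RHS to be a perfect cube.
Strategy: iterate y from -30 to 30, compute RHS = 26·y³ − 17, and check whether it is a (positive or negative) perfect cube.
Check small values of y:
  y = 0: RHS = -17 is not a perfect cube.
  y = 1: RHS = 9 is not a perfect cube.
  y = -1: RHS = -43 is not a perfect cube.
  y = 2: RHS = 191 is not a perfect cube.
  y = -2: RHS = -225 is not a perfect cube.
  y = 3: RHS = 685 is not a perfect cube.
  y = -3: RHS = -719 is not a perfect cube.
Continuing the search up to |y| = 30 finds no solutions either.
No (x, y) in the scanned range satisfies the equation.

No integer solutions with |y| ≤ 30.


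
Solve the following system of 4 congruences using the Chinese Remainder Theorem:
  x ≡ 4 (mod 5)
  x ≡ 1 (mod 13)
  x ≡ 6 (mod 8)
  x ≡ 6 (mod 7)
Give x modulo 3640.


Product of moduli M = 5 · 13 · 8 · 7 = 3640.
Merge one congruence at a time:
  Start: x ≡ 4 (mod 5).
  Combine with x ≡ 1 (mod 13); new modulus lcm = 65.
    Write x = 4 + 5·t and substitute into x ≡ 1 (mod 13): 5·t ≡ 1 − 4 = -3 (mod 13).
    Reduce coefficients mod 13: 5·t ≡ 10 (mod 13).
    The inverse of 5 mod 13 is 8 (since 5·8 = 40 = 3·13 + 1), so t ≡ 8·10 = 80 ≡ 2 (mod 13).
    Then x = 4 + 5·2 = 14, valid modulo lcm(5, 13) = 65: x ≡ 14 (mod 65).
  Combine with x ≡ 6 (mod 8); new modulus lcm = 520.
    Write x = 14 + 65·t and substitute into x ≡ 6 (mod 8): 65·t ≡ 6 − 14 = -8 (mod 8).
    Reduce coefficients mod 8: 1·t ≡ 0 (mod 8).
    So t ≡ 0 (mod 8).
    Then x = 14 + 65·0 = 14, valid modulo lcm(65, 8) = 520: x ≡ 14 (mod 520).
  Combine with x ≡ 6 (mod 7); new modulus lcm = 3640.
    Write x = 14 + 520·t and substitute into x ≡ 6 (mod 7): 520·t ≡ 6 − 14 = -8 (mod 7).
    Reduce coefficients mod 7: 2·t ≡ 6 (mod 7).
    The inverse of 2 mod 7 is 4 (since 2·4 = 8 = 1·7 + 1), so t ≡ 4·6 = 24 ≡ 3 (mod 7).
    Then x = 14 + 520·3 = 1574, valid modulo lcm(520, 7) = 3640: x ≡ 1574 (mod 3640).
Verify against each original: 1574 mod 5 = 4, 1574 mod 13 = 1, 1574 mod 8 = 6, 1574 mod 7 = 6.

x ≡ 1574 (mod 3640).


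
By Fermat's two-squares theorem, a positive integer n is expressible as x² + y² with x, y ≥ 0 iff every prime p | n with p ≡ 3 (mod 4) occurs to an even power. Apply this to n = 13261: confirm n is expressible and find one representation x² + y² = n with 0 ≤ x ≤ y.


Step 1: Factor n = 13261 = 89 · 149.
Step 2: Check the mod-4 condition on each prime factor: 89 ≡ 1 (mod 4), exponent 1; 149 ≡ 1 (mod 4), exponent 1.
All primes ≡ 3 (mod 4) appear to even exponent (or don't appear), so by the two-squares theorem n IS expressible as a sum of two squares.
Step 3: Build a representation. Here n = 89 · 149 is a product of primes ≡ 1 (mod 4). Each prime p ≡ 1 (mod 4) is itself a sum of two squares; find a² by testing p − a² for a perfect square:
  89: 89 − 1² = 88, 89 − 2² = 85, 89 − 3² = 80, 89 − 4² = 73, 89 − 5² = 64 = 8² ⇒ 89 = 5² + 8².
  149: 149 − 1² = 148, 149 − 2² = 145, 149 − 3² = 140, 149 − 4² = 133, 149 − 5² = 124, 149 − 6² = 113, 149 − 7² = 100 = 10² ⇒ 149 = 7² + 10².
  Combine using the Brahmagupta–Fibonacci identity (a² + b²)(c² + d²) = (ac − bd)² + (ad + bc)² = (ac + bd)² + (ad − bc)²:
  89 · 149 = 13261: from (5² + 8²)(7² + 10²), take (5·7 − 8·10, 5·10 + 8·7) = (35 − 80, 50 + 56) = (-45, 106); dropping signs (only squares matter) gives (45, 106); check 45² + 106² = 2025 + 11236 = 13261 ✓.
Step 4: Order so x ≤ y and verify: 45² + 106² = 2025 + 11236 = 13261 = n. ✓

n = 13261 = 45² + 106² (one valid representation with x ≤ y).


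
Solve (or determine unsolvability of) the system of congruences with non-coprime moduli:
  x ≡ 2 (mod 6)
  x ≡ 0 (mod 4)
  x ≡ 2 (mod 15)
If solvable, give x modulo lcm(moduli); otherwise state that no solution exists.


Moduli 6, 4, 15 are not pairwise coprime, so CRT works modulo lcm(m_i) when all pairwise compatibility conditions hold.
Pairwise compatibility: gcd(m_i, m_j) must divide a_i - a_j for every pair.
Merge one congruence at a time:
  Start: x ≡ 2 (mod 6).
  Combine with x ≡ 0 (mod 4): gcd(6, 4) = 2; 0 - 2 = -2, which IS divisible by 2, so compatible.
    Write x = 2 + 6·t and substitute into x ≡ 0 (mod 4): 6·t ≡ 0 − 2 = -2 (mod 4).
    Divide the congruence (and modulus) by g = 2: 3·t ≡ -1 (mod 2).
    Reduce coefficients mod 2: 1·t ≡ 1 (mod 2).
    So t ≡ 1 (mod 2).
    Then x = 2 + 6·1 = 8, valid modulo lcm(6, 4) = 12: x ≡ 8 (mod 12).
  Combine with x ≡ 2 (mod 15): gcd(12, 15) = 3; 2 - 8 = -6, which IS divisible by 3, so compatible.
    Write x = 8 + 12·t and substitute into x ≡ 2 (mod 15): 12·t ≡ 2 − 8 = -6 (mod 15).
    Divide the congruence (and modulus) by g = 3: 4·t ≡ -2 (mod 5).
    Reduce coefficients mod 5: 4·t ≡ 3 (mod 5).
    The inverse of 4 mod 5 is 4 (since 4·4 = 16 = 3·5 + 1), so t ≡ 4·3 = 12 ≡ 2 (mod 5).
    Then x = 8 + 12·2 = 32, valid modulo lcm(12, 15) = 60: x ≡ 32 (mod 60).
Verify: 32 mod 6 = 2, 32 mod 4 = 0, 32 mod 15 = 2.

x ≡ 32 (mod 60).


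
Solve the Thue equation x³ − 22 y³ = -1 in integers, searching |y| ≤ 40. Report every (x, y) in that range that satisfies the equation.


The equation is x³ - 22y³ = -1. For fixed y, x³ = 22·y³ − 1, so a solution requires the RHS to be a perfect cube.
Strategy: iterate y from -40 to 40, compute RHS = 22·y³ − 1, and check whether it is a (positive or negative) perfect cube.
Check small values of y:
  y = 0: RHS = -1 = (-1)³ ⇒ x = -1 works.
  y = 1: RHS = 21 is not a perfect cube.
  y = -1: RHS = -23 is not a perfect cube.
  y = 2: RHS = 175 is not a perfect cube.
  y = -2: RHS = -177 is not a perfect cube.
  y = 3: RHS = 593 is not a perfect cube.
  y = -3: RHS = -595 is not a perfect cube.
Continuing the search up to |y| = 40 finds no further solutions beyond those listed.
Collected solutions: (-1, 0).

Solutions (with |y| ≤ 40): (-1, 0).


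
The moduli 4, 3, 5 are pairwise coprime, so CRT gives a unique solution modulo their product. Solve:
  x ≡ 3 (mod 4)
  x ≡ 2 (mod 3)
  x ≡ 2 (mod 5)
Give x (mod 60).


Moduli 4, 3, 5 are pairwise coprime; by CRT there is a unique solution modulo M = 4 · 3 · 5 = 60.
Solve pairwise, accumulating the modulus:
  Start with x ≡ 3 (mod 4).
  Combine with x ≡ 2 (mod 3): since gcd(4, 3) = 1, we get a unique residue mod 12.
    Write x = 3 + 4·t and substitute into x ≡ 2 (mod 3): 4·t ≡ 2 − 3 = -1 (mod 3).
    Reduce coefficients mod 3: 1·t ≡ 2 (mod 3).
    So t ≡ 2 (mod 3).
    Then x = 3 + 4·2 = 11, valid modulo lcm(4, 3) = 12: x ≡ 11 (mod 12).
  Combine with x ≡ 2 (mod 5): since gcd(12, 5) = 1, we get a unique residue mod 60.
    Write x = 11 + 12·t and substitute into x ≡ 2 (mod 5): 12·t ≡ 2 − 11 = -9 (mod 5).
    Reduce coefficients mod 5: 2·t ≡ 1 (mod 5).
    The inverse of 2 mod 5 is 3 (since 2·3 = 6 = 1·5 + 1), so t ≡ 3·1 = 3 ≡ 3 (mod 5).
    Then x = 11 + 12·3 = 47, valid modulo lcm(12, 5) = 60: x ≡ 47 (mod 60).
Verify: 47 mod 4 = 3 ✓, 47 mod 3 = 2 ✓, 47 mod 5 = 2 ✓.

x ≡ 47 (mod 60).


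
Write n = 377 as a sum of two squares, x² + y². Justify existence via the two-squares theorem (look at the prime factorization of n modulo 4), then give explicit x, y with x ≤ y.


Step 1: Factor n = 377 = 13 · 29.
Step 2: Check the mod-4 condition on each prime factor: 13 ≡ 1 (mod 4), exponent 1; 29 ≡ 1 (mod 4), exponent 1.
All primes ≡ 3 (mod 4) appear to even exponent (or don't appear), so by the two-squares theorem n IS expressible as a sum of two squares.
Step 3: Build a representation. Here n = 13 · 29 is a product of primes ≡ 1 (mod 4). Each prime p ≡ 1 (mod 4) is itself a sum of two squares; find a² by testing p − a² for a perfect square:
  13: 13 − 1² = 12, 13 − 2² = 9 = 3² ⇒ 13 = 2² + 3².
  29: 29 − 1² = 28, 29 − 2² = 25 = 5² ⇒ 29 = 2² + 5².
  Combine using the Brahmagupta–Fibonacci identity (a² + b²)(c² + d²) = (ac − bd)² + (ad + bc)² = (ac + bd)² + (ad − bc)²:
  13 · 29 = 377: from (2² + 3²)(2² + 5²), take (2·2 − 3·5, 2·5 + 3·2) = (4 − 15, 10 + 6) = (-11, 16); dropping signs (only squares matter) gives (11, 16); check 11² + 16² = 121 + 256 = 377 ✓.
Step 4: Order so x ≤ y and verify: 11² + 16² = 121 + 256 = 377 = n. ✓

n = 377 = 11² + 16² (one valid representation with x ≤ y).


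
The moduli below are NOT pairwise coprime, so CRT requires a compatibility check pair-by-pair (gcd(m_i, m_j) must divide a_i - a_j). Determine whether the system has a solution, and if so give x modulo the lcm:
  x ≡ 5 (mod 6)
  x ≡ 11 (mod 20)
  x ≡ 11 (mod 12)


Moduli 6, 20, 12 are not pairwise coprime, so CRT works modulo lcm(m_i) when all pairwise compatibility conditions hold.
Pairwise compatibility: gcd(m_i, m_j) must divide a_i - a_j for every pair.
Merge one congruence at a time:
  Start: x ≡ 5 (mod 6).
  Combine with x ≡ 11 (mod 20): gcd(6, 20) = 2; 11 - 5 = 6, which IS divisible by 2, so compatible.
    Write x = 5 + 6·t and substitute into x ≡ 11 (mod 20): 6·t ≡ 11 − 5 = 6 (mod 20).
    Divide the congruence (and modulus) by g = 2: 3·t ≡ 3 (mod 10).
    The inverse of 3 mod 10 is 7 (since 3·7 = 21 = 2·10 + 1), so t ≡ 7·3 = 21 ≡ 1 (mod 10).
    Then x = 5 + 6·1 = 11, valid modulo lcm(6, 20) = 60: x ≡ 11 (mod 60).
  Combine with x ≡ 11 (mod 12): gcd(60, 12) = 12; 11 - 11 = 0, which IS divisible by 12, so compatible.
    Write x = 11 + 60·t and substitute into x ≡ 11 (mod 12): 60·t ≡ 11 − 11 = 0 (mod 12).
    Divide the congruence (and modulus) by g = 12: 5·t ≡ 0 (mod 1).
    Modulo 1 every t works; take t = 0.
    Then x = 11 + 60·0 = 11, valid modulo lcm(60, 12) = 60: x ≡ 11 (mod 60).
Verify: 11 mod 6 = 5, 11 mod 20 = 11, 11 mod 12 = 11.

x ≡ 11 (mod 60).


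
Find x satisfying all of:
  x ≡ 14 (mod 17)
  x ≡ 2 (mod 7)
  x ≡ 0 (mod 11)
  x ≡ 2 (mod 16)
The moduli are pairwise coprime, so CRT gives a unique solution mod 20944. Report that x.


Product of moduli M = 17 · 7 · 11 · 16 = 20944.
Merge one congruence at a time:
  Start: x ≡ 14 (mod 17).
  Combine with x ≡ 2 (mod 7); new modulus lcm = 119.
    Write x = 14 + 17·t and substitute into x ≡ 2 (mod 7): 17·t ≡ 2 − 14 = -12 (mod 7).
    Reduce coefficients mod 7: 3·t ≡ 2 (mod 7).
    The inverse of 3 mod 7 is 5 (since 3·5 = 15 = 2·7 + 1), so t ≡ 5·2 = 10 ≡ 3 (mod 7).
    Then x = 14 + 17·3 = 65, valid modulo lcm(17, 7) = 119: x ≡ 65 (mod 119).
  Combine with x ≡ 0 (mod 11); new modulus lcm = 1309.
    Write x = 65 + 119·t and substitute into x ≡ 0 (mod 11): 119·t ≡ 0 − 65 = -65 (mod 11).
    Reduce coefficients mod 11: 9·t ≡ 1 (mod 11).
    The inverse of 9 mod 11 is 5 (since 9·5 = 45 = 4·11 + 1), so t ≡ 5·1 = 5 ≡ 5 (mod 11).
    Then x = 65 + 119·5 = 660, valid modulo lcm(119, 11) = 1309: x ≡ 660 (mod 1309).
  Combine with x ≡ 2 (mod 16); new modulus lcm = 20944.
    Write x = 660 + 1309·t and substitute into x ≡ 2 (mod 16): 1309·t ≡ 2 − 660 = -658 (mod 16).
    Reduce coefficients mod 16: 13·t ≡ 14 (mod 16).
    The inverse of 13 mod 16 is 5 (since 13·5 = 65 = 4·16 + 1), so t ≡ 5·14 = 70 ≡ 6 (mod 16).
    Then x = 660 + 1309·6 = 8514, valid modulo lcm(1309, 16) = 20944: x ≡ 8514 (mod 20944).
Verify against each original: 8514 mod 17 = 14, 8514 mod 7 = 2, 8514 mod 11 = 0, 8514 mod 16 = 2.

x ≡ 8514 (mod 20944).


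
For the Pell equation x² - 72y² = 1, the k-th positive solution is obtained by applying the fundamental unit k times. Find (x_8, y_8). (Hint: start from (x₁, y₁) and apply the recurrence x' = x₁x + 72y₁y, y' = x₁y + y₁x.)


Step 1: Find the fundamental solution (x₁, y₁) of x² - 72y² = 1.
  Expand √72 as a continued fraction. a₀ = ⌊√72⌋ = 8; iterate m_{k+1} = d_k·a_k − m_k, d_{k+1} = (72 − m_{k+1}²)/d_k, a_{k+1} = ⌊(a₀ + m_{k+1})/d_{k+1}⌋ (starting m₀ = 0, d₀ = 1), with convergents p_k = a_k·p_{k-1} + p_{k-2}, q_k = a_k·q_{k-1} + q_{k-2} (p₋₁ = 1, q₋₁ = 0):
  k = 0: a₀ = 8; p₀/q₀ = 8/1; p₀² − 72·q₀² = 64 − 72 = -8.
  k = 1: m = 8, d = 8, a = ⌊(8 + 8)/8⌋ = 2; p/q = (2·8 + 1)/(2·1 + 0) = 17/2; p² − 72·q² = 289 − 288 = 1.
  The first convergent with p² − 72·q² = 1 gives the fundamental solution (x₁, y₁) = (17, 2).
Step 2: Apply the recurrence (x_{n+1}, y_{n+1}) = (x₁x_n + 72y₁y_n, x₁y_n + y₁x_n) repeatedly.
  From (x_1, y_1) = (17, 2): x_2 = 17·17 + 72·2·2 = 577; y_2 = 17·2 + 2·17 = 68.
  From (x_2, y_2) = (577, 68): x_3 = 17·577 + 72·2·68 = 19601; y_3 = 17·68 + 2·577 = 2310.
  From (x_3, y_3) = (19601, 2310): x_4 = 17·19601 + 72·2·2310 = 665857; y_4 = 17·2310 + 2·19601 = 78472.
  From (x_4, y_4) = (665857, 78472): x_5 = 17·665857 + 72·2·78472 = 22619537; y_5 = 17·78472 + 2·665857 = 2665738.
  From (x_5, y_5) = (22619537, 2665738): x_6 = 17·22619537 + 72·2·2665738 = 768398401; y_6 = 17·2665738 + 2·22619537 = 90556620.
  From (x_6, y_6) = (768398401, 90556620): x_7 = 17·768398401 + 72·2·90556620 = 26102926097; y_7 = 17·90556620 + 2·768398401 = 3076259342.
  From (x_7, y_7) = (26102926097, 3076259342): x_8 = 17·26102926097 + 72·2·3076259342 = 886731088897; y_8 = 17·3076259342 + 2·26102926097 = 104502261008.
Step 3: Verify x_8² - 72·y_8² = 786292024016459316676609 - 786292024016459316676608 = 1 (should be 1). ✓

(x_1, y_1) = (17, 2); (x_8, y_8) = (886731088897, 104502261008).


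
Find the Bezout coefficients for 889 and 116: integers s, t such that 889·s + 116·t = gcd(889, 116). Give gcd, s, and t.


Euclidean algorithm on (889, 116) — divide until remainder is 0:
  889 = 7 · 116 + 77
  116 = 1 · 77 + 39
  77 = 1 · 39 + 38
  39 = 1 · 38 + 1
  38 = 38 · 1 + 0
gcd(889, 116) = 1.
Track Bezout coefficients alongside the remainders: start with r₀ = 889 = a·1 + b·0 (s = 1, t = 0) and r₁ = 116 = a·0 + b·1 (s = 0, t = 1); each new remainder r_{k+1} = r_{k-1} − q_k·r_k inherits s_{k+1} = s_{k-1} − q_k·s_k, t_{k+1} = t_{k-1} − q_k·t_k, so r_k = a·s_k + b·t_k at every step:
  q = 7: r = 77, s = 1 − 7·0 = 1, t = 0 − 7·1 = -7  (check: 889·1 + 116·(-7) = 77)
  q = 1: r = 39, s = 0 − 1·1 = -1, t = 1 − 1·(-7) = 8  (check: 889·(-1) + 116·8 = 39)
  q = 1: r = 38, s = 1 − 1·(-1) = 2, t = -7 − 1·8 = -15  (check: 889·2 + 116·(-15) = 38)
  q = 1: r = 1, s = -1 − 1·2 = -3, t = 8 − 1·(-15) = 23  (check: 889·(-3) + 116·23 = 1)
The row with r = 1 (the gcd) gives the Bezout coefficients s = -3, t = 23.
Result: 889 · (-3) + 116 · (23) = 1.

gcd(889, 116) = 1; s = -3, t = 23 (check: 889·(-3) + 116·23 = 1).


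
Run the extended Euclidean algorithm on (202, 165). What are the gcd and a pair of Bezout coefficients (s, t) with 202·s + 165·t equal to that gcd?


Euclidean algorithm on (202, 165) — divide until remainder is 0:
  202 = 1 · 165 + 37
  165 = 4 · 37 + 17
  37 = 2 · 17 + 3
  17 = 5 · 3 + 2
  3 = 1 · 2 + 1
  2 = 2 · 1 + 0
gcd(202, 165) = 1.
Track Bezout coefficients alongside the remainders: start with r₀ = 202 = a·1 + b·0 (s = 1, t = 0) and r₁ = 165 = a·0 + b·1 (s = 0, t = 1); each new remainder r_{k+1} = r_{k-1} − q_k·r_k inherits s_{k+1} = s_{k-1} − q_k·s_k, t_{k+1} = t_{k-1} − q_k·t_k, so r_k = a·s_k + b·t_k at every step:
  q = 1: r = 37, s = 1 − 1·0 = 1, t = 0 − 1·1 = -1  (check: 202·1 + 165·(-1) = 37)
  q = 4: r = 17, s = 0 − 4·1 = -4, t = 1 − 4·(-1) = 5  (check: 202·(-4) + 165·5 = 17)
  q = 2: r = 3, s = 1 − 2·(-4) = 9, t = -1 − 2·5 = -11  (check: 202·9 + 165·(-11) = 3)
  q = 5: r = 2, s = -4 − 5·9 = -49, t = 5 − 5·(-11) = 60  (check: 202·(-49) + 165·60 = 2)
  q = 1: r = 1, s = 9 − 1·(-49) = 58, t = -11 − 1·60 = -71  (check: 202·58 + 165·(-71) = 1)
The row with r = 1 (the gcd) gives the Bezout coefficients s = 58, t = -71.
Result: 202 · (58) + 165 · (-71) = 1.

gcd(202, 165) = 1; s = 58, t = -71 (check: 202·58 + 165·(-71) = 1).


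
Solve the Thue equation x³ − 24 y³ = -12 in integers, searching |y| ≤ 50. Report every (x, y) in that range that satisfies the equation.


The equation is x³ - 24y³ = -12. For fixed y, x³ = 24·y³ − 12, so a solution requires the RHS to be a perfect cube.
Strategy: iterate y from -50 to 50, compute RHS = 24·y³ − 12, and check whether it is a (positive or negative) perfect cube.
Check small values of y:
  y = 0: RHS = -12 is not a perfect cube.
  y = 1: RHS = 12 is not a perfect cube.
  y = -1: RHS = -36 is not a perfect cube.
  y = 2: RHS = 180 is not a perfect cube.
  y = -2: RHS = -204 is not a perfect cube.
  y = 3: RHS = 636 is not a perfect cube.
  y = -3: RHS = -660 is not a perfect cube.
Continuing the search up to |y| = 50 finds no solutions either.
No (x, y) in the scanned range satisfies the equation.

No integer solutions with |y| ≤ 50.


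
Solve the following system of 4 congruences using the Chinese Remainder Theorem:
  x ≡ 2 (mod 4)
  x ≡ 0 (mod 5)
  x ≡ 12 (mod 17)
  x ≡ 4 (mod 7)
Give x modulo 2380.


Product of moduli M = 4 · 5 · 17 · 7 = 2380.
Merge one congruence at a time:
  Start: x ≡ 2 (mod 4).
  Combine with x ≡ 0 (mod 5); new modulus lcm = 20.
    Write x = 2 + 4·t and substitute into x ≡ 0 (mod 5): 4·t ≡ 0 − 2 = -2 (mod 5).
    Reduce coefficients mod 5: 4·t ≡ 3 (mod 5).
    The inverse of 4 mod 5 is 4 (since 4·4 = 16 = 3·5 + 1), so t ≡ 4·3 = 12 ≡ 2 (mod 5).
    Then x = 2 + 4·2 = 10, valid modulo lcm(4, 5) = 20: x ≡ 10 (mod 20).
  Combine with x ≡ 12 (mod 17); new modulus lcm = 340.
    Write x = 10 + 20·t and substitute into x ≡ 12 (mod 17): 20·t ≡ 12 − 10 = 2 (mod 17).
    Reduce coefficients mod 17: 3·t ≡ 2 (mod 17).
    The inverse of 3 mod 17 is 6 (since 3·6 = 18 = 1·17 + 1), so t ≡ 6·2 = 12 ≡ 12 (mod 17).
    Then x = 10 + 20·12 = 250, valid modulo lcm(20, 17) = 340: x ≡ 250 (mod 340).
  Combine with x ≡ 4 (mod 7); new modulus lcm = 2380.
    Write x = 250 + 340·t and substitute into x ≡ 4 (mod 7): 340·t ≡ 4 − 250 = -246 (mod 7).
    Reduce coefficients mod 7: 4·t ≡ 6 (mod 7).
    The inverse of 4 mod 7 is 2 (since 4·2 = 8 = 1·7 + 1), so t ≡ 2·6 = 12 ≡ 5 (mod 7).
    Then x = 250 + 340·5 = 1950, valid modulo lcm(340, 7) = 2380: x ≡ 1950 (mod 2380).
Verify against each original: 1950 mod 4 = 2, 1950 mod 5 = 0, 1950 mod 17 = 12, 1950 mod 7 = 4.

x ≡ 1950 (mod 2380).


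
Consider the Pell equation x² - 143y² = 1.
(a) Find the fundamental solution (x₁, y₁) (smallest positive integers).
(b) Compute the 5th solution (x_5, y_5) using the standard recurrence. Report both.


Step 1: Find the fundamental solution (x₁, y₁) of x² - 143y² = 1.
  Expand √143 as a continued fraction. a₀ = ⌊√143⌋ = 11; iterate m_{k+1} = d_k·a_k − m_k, d_{k+1} = (143 − m_{k+1}²)/d_k, a_{k+1} = ⌊(a₀ + m_{k+1})/d_{k+1}⌋ (starting m₀ = 0, d₀ = 1), with convergents p_k = a_k·p_{k-1} + p_{k-2}, q_k = a_k·q_{k-1} + q_{k-2} (p₋₁ = 1, q₋₁ = 0):
  k = 0: a₀ = 11; p₀/q₀ = 11/1; p₀² − 143·q₀² = 121 − 143 = -22.
  k = 1: m = 11, d = 22, a = ⌊(11 + 11)/22⌋ = 1; p/q = (1·11 + 1)/(1·1 + 0) = 12/1; p² − 143·q² = 144 − 143 = 1.
  The first convergent with p² − 143·q² = 1 gives the fundamental solution (x₁, y₁) = (12, 1).
Step 2: Apply the recurrence (x_{n+1}, y_{n+1}) = (x₁x_n + 143y₁y_n, x₁y_n + y₁x_n) repeatedly.
  From (x_1, y_1) = (12, 1): x_2 = 12·12 + 143·1·1 = 287; y_2 = 12·1 + 1·12 = 24.
  From (x_2, y_2) = (287, 24): x_3 = 12·287 + 143·1·24 = 6876; y_3 = 12·24 + 1·287 = 575.
  From (x_3, y_3) = (6876, 575): x_4 = 12·6876 + 143·1·575 = 164737; y_4 = 12·575 + 1·6876 = 13776.
  From (x_4, y_4) = (164737, 13776): x_5 = 12·164737 + 143·1·13776 = 3946812; y_5 = 12·13776 + 1·164737 = 330049.
Step 3: Verify x_5² - 143·y_5² = 15577324963344 - 15577324963343 = 1 (should be 1). ✓

(x_1, y_1) = (12, 1); (x_5, y_5) = (3946812, 330049).


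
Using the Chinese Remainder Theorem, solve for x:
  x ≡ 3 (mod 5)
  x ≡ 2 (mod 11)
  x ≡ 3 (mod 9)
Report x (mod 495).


Moduli 5, 11, 9 are pairwise coprime; by CRT there is a unique solution modulo M = 5 · 11 · 9 = 495.
Solve pairwise, accumulating the modulus:
  Start with x ≡ 3 (mod 5).
  Combine with x ≡ 2 (mod 11): since gcd(5, 11) = 1, we get a unique residue mod 55.
    Write x = 3 + 5·t and substitute into x ≡ 2 (mod 11): 5·t ≡ 2 − 3 = -1 (mod 11).
    Reduce coefficients mod 11: 5·t ≡ 10 (mod 11).
    The inverse of 5 mod 11 is 9 (since 5·9 = 45 = 4·11 + 1), so t ≡ 9·10 = 90 ≡ 2 (mod 11).
    Then x = 3 + 5·2 = 13, valid modulo lcm(5, 11) = 55: x ≡ 13 (mod 55).
  Combine with x ≡ 3 (mod 9): since gcd(55, 9) = 1, we get a unique residue mod 495.
    Write x = 13 + 55·t and substitute into x ≡ 3 (mod 9): 55·t ≡ 3 − 13 = -10 (mod 9).
    Reduce coefficients mod 9: 1·t ≡ 8 (mod 9).
    So t ≡ 8 (mod 9).
    Then x = 13 + 55·8 = 453, valid modulo lcm(55, 9) = 495: x ≡ 453 (mod 495).
Verify: 453 mod 5 = 3 ✓, 453 mod 11 = 2 ✓, 453 mod 9 = 3 ✓.

x ≡ 453 (mod 495).


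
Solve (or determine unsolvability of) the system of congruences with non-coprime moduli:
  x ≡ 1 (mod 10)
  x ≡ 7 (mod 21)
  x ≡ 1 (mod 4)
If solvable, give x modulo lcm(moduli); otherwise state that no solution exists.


Moduli 10, 21, 4 are not pairwise coprime, so CRT works modulo lcm(m_i) when all pairwise compatibility conditions hold.
Pairwise compatibility: gcd(m_i, m_j) must divide a_i - a_j for every pair.
Merge one congruence at a time:
  Start: x ≡ 1 (mod 10).
  Combine with x ≡ 7 (mod 21): gcd(10, 21) = 1; 7 - 1 = 6, which IS divisible by 1, so compatible.
    Write x = 1 + 10·t and substitute into x ≡ 7 (mod 21): 10·t ≡ 7 − 1 = 6 (mod 21).
    The inverse of 10 mod 21 is 19 (since 10·19 = 190 = 9·21 + 1), so t ≡ 19·6 = 114 ≡ 9 (mod 21).
    Then x = 1 + 10·9 = 91, valid modulo lcm(10, 21) = 210: x ≡ 91 (mod 210).
  Combine with x ≡ 1 (mod 4): gcd(210, 4) = 2; 1 - 91 = -90, which IS divisible by 2, so compatible.
    Write x = 91 + 210·t and substitute into x ≡ 1 (mod 4): 210·t ≡ 1 − 91 = -90 (mod 4).
    Divide the congruence (and modulus) by g = 2: 105·t ≡ -45 (mod 2).
    Reduce coefficients mod 2: 1·t ≡ 1 (mod 2).
    So t ≡ 1 (mod 2).
    Then x = 91 + 210·1 = 301, valid modulo lcm(210, 4) = 420: x ≡ 301 (mod 420).
Verify: 301 mod 10 = 1, 301 mod 21 = 7, 301 mod 4 = 1.

x ≡ 301 (mod 420).


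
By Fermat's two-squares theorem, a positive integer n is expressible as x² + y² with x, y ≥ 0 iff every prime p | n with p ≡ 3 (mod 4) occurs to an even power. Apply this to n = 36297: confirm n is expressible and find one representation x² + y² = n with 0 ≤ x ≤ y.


Step 1: Factor n = 36297 = 3^2 · 37 · 109.
Step 2: Check the mod-4 condition on each prime factor: 3 ≡ 3 (mod 4), exponent 2 (must be even); 37 ≡ 1 (mod 4), exponent 1; 109 ≡ 1 (mod 4), exponent 1.
All primes ≡ 3 (mod 4) appear to even exponent (or don't appear), so by the two-squares theorem n IS expressible as a sum of two squares.
Step 3: Build a representation. Group n = k² · m with k = 3 and m = 37 · 109 = 4033 (a product of primes ≡ 1 (mod 4)); a representation of m scales to one of n via (k·x)² + (k·y)² = k²(x² + y²). Each prime p ≡ 1 (mod 4) is itself a sum of two squares; find a² by testing p − a² for a perfect square:
  37: 37 − 1² = 36 = 6² ⇒ 37 = 1² + 6².
  109: 109 − 1² = 108, 109 − 2² = 105, 109 − 3² = 100 = 10² ⇒ 109 = 3² + 10².
  Combine using the Brahmagupta–Fibonacci identity (a² + b²)(c² + d²) = (ac − bd)² + (ad + bc)² = (ac + bd)² + (ad − bc)²:
  37 · 109 = 4033: from (1² + 6²)(3² + 10²), take (1·3 − 6·10, 1·10 + 6·3) = (3 − 60, 10 + 18) = (-57, 28); dropping signs (only squares matter) gives (57, 28); check 57² + 28² = 3249 + 784 = 4033 ✓.
  Scale by k = 3: (3·57, 3·28) = (171, 84).
Step 4: Order so x ≤ y and verify: 84² + 171² = 7056 + 29241 = 36297 = n. ✓

n = 36297 = 84² + 171² (one valid representation with x ≤ y).


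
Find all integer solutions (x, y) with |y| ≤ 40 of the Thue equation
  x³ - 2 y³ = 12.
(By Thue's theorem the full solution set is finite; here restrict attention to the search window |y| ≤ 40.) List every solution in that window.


The equation is x³ - 2y³ = 12. For fixed y, x³ = 2·y³ + 12, so a solution requires the RHS to be a perfect cube.
Strategy: iterate y from -40 to 40, compute RHS = 2·y³ + 12, and check whether it is a (positive or negative) perfect cube.
Check small values of y:
  y = 0: RHS = 12 is not a perfect cube.
  y = 1: RHS = 14 is not a perfect cube.
  y = -1: RHS = 10 is not a perfect cube.
  y = 2: RHS = 28 is not a perfect cube.
  y = -2: RHS = -4 is not a perfect cube.
  y = 3: RHS = 66 is not a perfect cube.
  y = -3: RHS = -42 is not a perfect cube.
Continuing the search up to |y| = 40 finds no solutions either.
No (x, y) in the scanned range satisfies the equation.

No integer solutions with |y| ≤ 40.


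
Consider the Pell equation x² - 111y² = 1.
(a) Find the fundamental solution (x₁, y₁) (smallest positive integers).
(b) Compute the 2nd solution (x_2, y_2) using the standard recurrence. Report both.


Step 1: Find the fundamental solution (x₁, y₁) of x² - 111y² = 1.
  Expand √111 as a continued fraction. a₀ = ⌊√111⌋ = 10; iterate m_{k+1} = d_k·a_k − m_k, d_{k+1} = (111 − m_{k+1}²)/d_k, a_{k+1} = ⌊(a₀ + m_{k+1})/d_{k+1}⌋ (starting m₀ = 0, d₀ = 1), with convergents p_k = a_k·p_{k-1} + p_{k-2}, q_k = a_k·q_{k-1} + q_{k-2} (p₋₁ = 1, q₋₁ = 0):
  k = 0: a₀ = 10; p₀/q₀ = 10/1; p₀² − 111·q₀² = 100 − 111 = -11.
  k = 1: m = 10, d = 11, a = ⌊(10 + 10)/11⌋ = 1; p/q = (1·10 + 1)/(1·1 + 0) = 11/1; p² − 111·q² = 121 − 111 = 10.
  k = 2: m = 1, d = 10, a = ⌊(10 + 1)/10⌋ = 1; p/q = (1·11 + 10)/(1·1 + 1) = 21/2; p² − 111·q² = 441 − 444 = -3.
  k = 3: m = 9, d = 3, a = ⌊(10 + 9)/3⌋ = 6; p/q = (6·21 + 11)/(6·2 + 1) = 137/13; p² − 111·q² = 18769 − 18759 = 10.
  k = 4: m = 9, d = 10, a = ⌊(10 + 9)/10⌋ = 1; p/q = (1·137 + 21)/(1·13 + 2) = 158/15; p² − 111·q² = 24964 − 24975 = -11.
  k = 5: m = 1, d = 11, a = ⌊(10 + 1)/11⌋ = 1; p/q = (1·158 + 137)/(1·15 + 13) = 295/28; p² − 111·q² = 87025 − 87024 = 1.
  The first convergent with p² − 111·q² = 1 gives the fundamental solution (x₁, y₁) = (295, 28).
Step 2: Apply the recurrence (x_{n+1}, y_{n+1}) = (x₁x_n + 111y₁y_n, x₁y_n + y₁x_n) repeatedly.
  From (x_1, y_1) = (295, 28): x_2 = 295·295 + 111·28·28 = 174049; y_2 = 295·28 + 28·295 = 16520.
Step 3: Verify x_2² - 111·y_2² = 30293054401 - 30293054400 = 1 (should be 1). ✓

(x_1, y_1) = (295, 28); (x_2, y_2) = (174049, 16520).
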